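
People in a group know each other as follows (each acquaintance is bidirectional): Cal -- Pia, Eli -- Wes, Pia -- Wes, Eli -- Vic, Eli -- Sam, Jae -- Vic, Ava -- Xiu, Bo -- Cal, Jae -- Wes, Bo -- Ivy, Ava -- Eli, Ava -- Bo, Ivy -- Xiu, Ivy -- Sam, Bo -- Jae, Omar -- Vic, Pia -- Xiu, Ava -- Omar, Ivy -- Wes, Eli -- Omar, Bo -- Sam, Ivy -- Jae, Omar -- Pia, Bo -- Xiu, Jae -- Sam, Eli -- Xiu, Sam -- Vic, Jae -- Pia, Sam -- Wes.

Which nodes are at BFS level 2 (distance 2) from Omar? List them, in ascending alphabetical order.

Level 0: Omar
Level 1: Ava, Eli, Pia, Vic
Level 2: Bo, Cal, Jae, Sam, Wes, Xiu
Level 3: Ivy

Bo, Cal, Jae, Sam, Wes, Xiu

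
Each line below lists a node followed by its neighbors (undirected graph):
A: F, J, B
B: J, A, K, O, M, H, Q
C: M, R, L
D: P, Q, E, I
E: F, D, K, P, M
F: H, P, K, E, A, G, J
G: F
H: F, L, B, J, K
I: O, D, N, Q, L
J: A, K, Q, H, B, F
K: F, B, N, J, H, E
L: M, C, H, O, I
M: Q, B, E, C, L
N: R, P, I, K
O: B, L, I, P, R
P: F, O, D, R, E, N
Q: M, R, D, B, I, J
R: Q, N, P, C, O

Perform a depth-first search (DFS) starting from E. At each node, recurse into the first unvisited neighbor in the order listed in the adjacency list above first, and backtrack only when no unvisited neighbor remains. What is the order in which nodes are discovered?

Visit E
E → F
F → H
H → L
L → M
M → Q
Q → R
R → N
N → P
P → O
O → B
B → J
J → A
J → K
O → I
I → D
R → C
F → G

E, F, H, L, M, Q, R, N, P, O, B, J, A, K, I, D, C, G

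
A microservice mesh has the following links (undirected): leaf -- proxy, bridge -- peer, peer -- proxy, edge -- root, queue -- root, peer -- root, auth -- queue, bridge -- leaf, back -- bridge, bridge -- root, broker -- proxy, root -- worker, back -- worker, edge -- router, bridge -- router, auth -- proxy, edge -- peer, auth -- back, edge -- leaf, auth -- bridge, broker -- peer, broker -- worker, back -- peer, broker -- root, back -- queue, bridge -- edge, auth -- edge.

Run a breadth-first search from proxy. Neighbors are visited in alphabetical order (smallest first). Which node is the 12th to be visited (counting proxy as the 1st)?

Visit proxy; enqueue auth, broker, leaf, peer → queue [auth, broker, leaf, peer]
Visit auth; enqueue back, bridge, edge, queue → queue [broker, leaf, peer, back, bridge, edge, queue]
Visit broker; enqueue root, worker → queue [leaf, peer, back, bridge, edge, queue, root, worker]
Visit leaf → queue [peer, back, bridge, edge, queue, root, worker]
Visit peer → queue [back, bridge, edge, queue, root, worker]
Visit back → queue [bridge, edge, queue, root, worker]
Visit bridge; enqueue router → queue [edge, queue, root, worker, router]
Visit edge → queue [queue, root, worker, router]
Visit queue → queue [root, worker, router]
Visit root → queue [worker, router]
Visit worker → queue [router]
Visit router → queue []

Visit order: proxy, auth, broker, leaf, peer, back, bridge, edge, queue, root, worker, router

router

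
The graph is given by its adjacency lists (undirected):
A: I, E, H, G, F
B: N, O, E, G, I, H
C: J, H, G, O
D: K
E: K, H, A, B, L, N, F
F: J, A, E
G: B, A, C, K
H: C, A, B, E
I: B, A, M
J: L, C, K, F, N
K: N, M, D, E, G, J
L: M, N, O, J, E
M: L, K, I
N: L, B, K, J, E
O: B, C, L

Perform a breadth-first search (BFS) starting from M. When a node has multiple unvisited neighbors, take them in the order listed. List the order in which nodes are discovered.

M → L → K → I → N → O → J → E → D → G → B → A → C → F → H

Visit M; enqueue L, K, I → queue [L, K, I]
Visit L; enqueue N, O, J, E → queue [K, I, N, O, J, E]
Visit K; enqueue D, G → queue [I, N, O, J, E, D, G]
Visit I; enqueue B, A → queue [N, O, J, E, D, G, B, A]
Visit N → queue [O, J, E, D, G, B, A]
Visit O; enqueue C → queue [J, E, D, G, B, A, C]
Visit J; enqueue F → queue [E, D, G, B, A, C, F]
Visit E; enqueue H → queue [D, G, B, A, C, F, H]
Visit D → queue [G, B, A, C, F, H]
Visit G → queue [B, A, C, F, H]
Visit B → queue [A, C, F, H]
Visit A → queue [C, F, H]
Visit C → queue [F, H]
Visit F → queue [H]
Visit H → queue []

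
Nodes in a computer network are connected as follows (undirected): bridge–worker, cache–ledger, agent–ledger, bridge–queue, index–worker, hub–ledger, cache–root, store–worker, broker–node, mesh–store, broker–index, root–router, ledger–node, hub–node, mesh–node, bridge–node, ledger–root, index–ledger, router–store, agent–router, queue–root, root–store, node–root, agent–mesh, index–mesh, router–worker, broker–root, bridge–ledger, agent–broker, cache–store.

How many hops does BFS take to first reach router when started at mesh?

Level 0: mesh
Level 1: agent, index, node, store
Level 2: bridge, broker, cache, hub, ledger, root, router, worker
Level 3: queue
router first appears at level 2.

2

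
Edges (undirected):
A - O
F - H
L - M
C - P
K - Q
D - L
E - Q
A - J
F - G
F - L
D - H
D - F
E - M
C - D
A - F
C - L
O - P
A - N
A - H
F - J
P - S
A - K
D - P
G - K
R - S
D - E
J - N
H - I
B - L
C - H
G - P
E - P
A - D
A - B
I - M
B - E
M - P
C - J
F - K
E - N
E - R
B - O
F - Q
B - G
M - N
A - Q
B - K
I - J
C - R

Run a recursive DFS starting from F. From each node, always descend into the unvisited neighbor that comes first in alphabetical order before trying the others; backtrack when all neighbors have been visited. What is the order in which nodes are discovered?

F A B E D C H I J N M L P G K Q O S R

Visit F
F → A
A → B
B → E
E → D
D → C
C → H
H → I
I → J
J → N
N → M
M → L
M → P
P → G
G → K
K → Q
P → O
P → S
S → R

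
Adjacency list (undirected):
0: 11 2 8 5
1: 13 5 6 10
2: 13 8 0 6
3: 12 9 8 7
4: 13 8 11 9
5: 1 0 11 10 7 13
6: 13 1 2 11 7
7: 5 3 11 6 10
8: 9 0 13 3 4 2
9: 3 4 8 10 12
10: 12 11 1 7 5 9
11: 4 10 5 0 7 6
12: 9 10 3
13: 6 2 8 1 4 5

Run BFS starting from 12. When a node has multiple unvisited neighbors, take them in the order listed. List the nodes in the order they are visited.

12 9 10 3 4 8 11 1 7 5 13 0 2 6

Visit 12; enqueue 9, 10, 3 → queue [9, 10, 3]
Visit 9; enqueue 4, 8 → queue [10, 3, 4, 8]
Visit 10; enqueue 11, 1, 7, 5 → queue [3, 4, 8, 11, 1, 7, 5]
Visit 3 → queue [4, 8, 11, 1, 7, 5]
Visit 4; enqueue 13 → queue [8, 11, 1, 7, 5, 13]
Visit 8; enqueue 0, 2 → queue [11, 1, 7, 5, 13, 0, 2]
Visit 11; enqueue 6 → queue [1, 7, 5, 13, 0, 2, 6]
Visit 1 → queue [7, 5, 13, 0, 2, 6]
Visit 7 → queue [5, 13, 0, 2, 6]
Visit 5 → queue [13, 0, 2, 6]
Visit 13 → queue [0, 2, 6]
Visit 0 → queue [2, 6]
Visit 2 → queue [6]
Visit 6 → queue []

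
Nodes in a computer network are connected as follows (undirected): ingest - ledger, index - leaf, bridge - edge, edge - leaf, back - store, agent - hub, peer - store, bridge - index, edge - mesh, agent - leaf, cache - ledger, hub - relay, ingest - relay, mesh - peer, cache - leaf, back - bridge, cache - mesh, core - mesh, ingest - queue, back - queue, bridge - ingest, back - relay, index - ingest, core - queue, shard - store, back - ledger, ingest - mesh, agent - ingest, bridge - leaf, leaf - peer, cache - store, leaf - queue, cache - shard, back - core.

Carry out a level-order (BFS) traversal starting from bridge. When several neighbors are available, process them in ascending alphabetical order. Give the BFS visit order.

bridge → back → edge → index → ingest → leaf → core → ledger → queue → relay → store → mesh → agent → cache → peer → hub → shard

Visit bridge; enqueue back, edge, index, ingest, leaf → queue [back, edge, index, ingest, leaf]
Visit back; enqueue core, ledger, queue, relay, store → queue [edge, index, ingest, leaf, core, ledger, queue, relay, store]
Visit edge; enqueue mesh → queue [index, ingest, leaf, core, ledger, queue, relay, store, mesh]
Visit index → queue [ingest, leaf, core, ledger, queue, relay, store, mesh]
Visit ingest; enqueue agent → queue [leaf, core, ledger, queue, relay, store, mesh, agent]
Visit leaf; enqueue cache, peer → queue [core, ledger, queue, relay, store, mesh, agent, cache, peer]
Visit core → queue [ledger, queue, relay, store, mesh, agent, cache, peer]
Visit ledger → queue [queue, relay, store, mesh, agent, cache, peer]
Visit queue → queue [relay, store, mesh, agent, cache, peer]
Visit relay; enqueue hub → queue [store, mesh, agent, cache, peer, hub]
Visit store; enqueue shard → queue [mesh, agent, cache, peer, hub, shard]
Visit mesh → queue [agent, cache, peer, hub, shard]
Visit agent → queue [cache, peer, hub, shard]
Visit cache → queue [peer, hub, shard]
Visit peer → queue [hub, shard]
Visit hub → queue [shard]
Visit shard → queue []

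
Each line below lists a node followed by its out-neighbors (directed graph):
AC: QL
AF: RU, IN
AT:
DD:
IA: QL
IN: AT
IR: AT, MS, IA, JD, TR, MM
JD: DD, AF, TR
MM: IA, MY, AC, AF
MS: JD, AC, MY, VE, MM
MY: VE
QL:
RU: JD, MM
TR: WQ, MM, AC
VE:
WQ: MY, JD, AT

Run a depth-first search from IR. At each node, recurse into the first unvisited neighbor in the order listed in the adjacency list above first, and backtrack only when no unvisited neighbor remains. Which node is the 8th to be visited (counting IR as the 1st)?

Visit IR
IR → AT
IR → MS
MS → JD
JD → DD
JD → AF
AF → RU
RU → MM
MM → IA
IA → QL
MM → MY
MY → VE
MM → AC
AF → IN
JD → TR
TR → WQ

Visit order: IR, AT, MS, JD, DD, AF, RU, MM, IA, QL, MY, VE, AC, IN, TR, WQ

MM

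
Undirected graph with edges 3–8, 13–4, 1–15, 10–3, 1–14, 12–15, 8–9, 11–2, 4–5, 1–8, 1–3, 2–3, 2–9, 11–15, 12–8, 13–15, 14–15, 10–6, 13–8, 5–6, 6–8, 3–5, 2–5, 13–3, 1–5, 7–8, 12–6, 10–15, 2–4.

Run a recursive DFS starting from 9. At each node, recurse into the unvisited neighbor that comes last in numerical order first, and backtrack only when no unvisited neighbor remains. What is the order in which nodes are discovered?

9 -> 8 -> 13 -> 15 -> 14 -> 1 -> 5 -> 6 -> 12 -> 10 -> 3 -> 2 -> 11 -> 4 -> 7

Visit 9
9 → 8
8 → 13
13 → 15
15 → 14
14 → 1
1 → 5
5 → 6
6 → 12
6 → 10
10 → 3
3 → 2
2 → 11
2 → 4
8 → 7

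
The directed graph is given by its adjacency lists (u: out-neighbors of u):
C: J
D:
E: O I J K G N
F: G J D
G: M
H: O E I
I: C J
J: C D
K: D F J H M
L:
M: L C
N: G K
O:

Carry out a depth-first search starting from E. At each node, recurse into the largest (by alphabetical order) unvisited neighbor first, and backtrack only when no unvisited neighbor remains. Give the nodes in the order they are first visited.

Visit E
E → O
E → N
N → K
K → M
M → L
M → C
C → J
J → D
K → H
H → I
K → F
F → G

E → O → N → K → M → L → C → J → D → H → I → F → G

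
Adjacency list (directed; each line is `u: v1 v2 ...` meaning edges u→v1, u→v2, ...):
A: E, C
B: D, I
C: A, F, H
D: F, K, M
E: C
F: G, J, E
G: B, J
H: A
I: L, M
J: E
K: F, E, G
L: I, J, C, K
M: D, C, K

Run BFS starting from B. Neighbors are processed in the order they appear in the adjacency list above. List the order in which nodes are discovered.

Visit B; enqueue D, I → queue [D, I]
Visit D; enqueue F, K, M → queue [I, F, K, M]
Visit I; enqueue L → queue [F, K, M, L]
Visit F; enqueue G, J, E → queue [K, M, L, G, J, E]
Visit K → queue [M, L, G, J, E]
Visit M; enqueue C → queue [L, G, J, E, C]
Visit L → queue [G, J, E, C]
Visit G → queue [J, E, C]
Visit J → queue [E, C]
Visit E → queue [C]
Visit C; enqueue A, H → queue [A, H]
Visit A → queue [H]
Visit H → queue []

B → D → I → F → K → M → L → G → J → E → C → A → H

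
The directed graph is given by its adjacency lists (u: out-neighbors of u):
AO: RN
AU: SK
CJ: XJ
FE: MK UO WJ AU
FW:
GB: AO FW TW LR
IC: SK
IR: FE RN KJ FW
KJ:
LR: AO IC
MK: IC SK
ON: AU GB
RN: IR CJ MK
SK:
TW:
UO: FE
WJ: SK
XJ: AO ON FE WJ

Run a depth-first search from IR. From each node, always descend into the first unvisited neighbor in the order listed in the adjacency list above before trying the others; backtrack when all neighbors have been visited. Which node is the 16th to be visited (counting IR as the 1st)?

TW

Visit IR
IR → FE
FE → MK
MK → IC
IC → SK
FE → UO
FE → WJ
FE → AU
IR → RN
RN → CJ
CJ → XJ
XJ → AO
XJ → ON
ON → GB
GB → FW
GB → TW
GB → LR
IR → KJ

Visit order: IR, FE, MK, IC, SK, UO, WJ, AU, RN, CJ, XJ, AO, ON, GB, FW, TW, LR, KJ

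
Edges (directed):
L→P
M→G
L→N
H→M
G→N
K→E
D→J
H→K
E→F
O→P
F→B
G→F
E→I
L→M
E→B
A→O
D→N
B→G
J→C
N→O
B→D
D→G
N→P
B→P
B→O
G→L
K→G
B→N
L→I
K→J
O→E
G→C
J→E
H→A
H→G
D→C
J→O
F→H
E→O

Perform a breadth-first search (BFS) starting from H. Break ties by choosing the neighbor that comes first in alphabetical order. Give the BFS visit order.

H, A, G, K, M, O, C, F, L, N, E, J, P, B, I, D

Visit H; enqueue A, G, K, M → queue [A, G, K, M]
Visit A; enqueue O → queue [G, K, M, O]
Visit G; enqueue C, F, L, N → queue [K, M, O, C, F, L, N]
Visit K; enqueue E, J → queue [M, O, C, F, L, N, E, J]
Visit M → queue [O, C, F, L, N, E, J]
Visit O; enqueue P → queue [C, F, L, N, E, J, P]
Visit C → queue [F, L, N, E, J, P]
Visit F; enqueue B → queue [L, N, E, J, P, B]
Visit L; enqueue I → queue [N, E, J, P, B, I]
Visit N → queue [E, J, P, B, I]
Visit E → queue [J, P, B, I]
Visit J → queue [P, B, I]
Visit P → queue [B, I]
Visit B; enqueue D → queue [I, D]
Visit I → queue [D]
Visit D → queue []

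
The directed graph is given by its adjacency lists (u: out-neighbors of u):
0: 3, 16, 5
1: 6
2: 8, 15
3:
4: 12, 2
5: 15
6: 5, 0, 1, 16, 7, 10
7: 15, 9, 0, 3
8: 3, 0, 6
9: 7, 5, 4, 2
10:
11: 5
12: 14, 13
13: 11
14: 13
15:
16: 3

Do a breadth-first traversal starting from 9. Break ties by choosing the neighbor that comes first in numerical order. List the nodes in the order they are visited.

9 → 2 → 4 → 5 → 7 → 8 → 15 → 12 → 0 → 3 → 6 → 13 → 14 → 16 → 1 → 10 → 11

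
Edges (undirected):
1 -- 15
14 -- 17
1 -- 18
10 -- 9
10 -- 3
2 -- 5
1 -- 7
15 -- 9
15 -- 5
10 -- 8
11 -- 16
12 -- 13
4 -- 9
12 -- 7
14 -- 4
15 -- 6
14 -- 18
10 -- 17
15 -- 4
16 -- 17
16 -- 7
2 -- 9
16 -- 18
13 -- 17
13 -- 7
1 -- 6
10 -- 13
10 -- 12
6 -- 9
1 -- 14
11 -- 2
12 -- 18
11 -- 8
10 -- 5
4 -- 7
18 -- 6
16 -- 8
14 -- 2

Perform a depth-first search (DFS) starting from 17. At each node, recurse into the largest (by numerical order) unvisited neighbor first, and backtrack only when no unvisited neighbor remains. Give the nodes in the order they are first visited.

Visit 17
17 → 16
16 → 18
18 → 14
14 → 4
4 → 15
15 → 9
9 → 10
10 → 13
13 → 12
12 → 7
7 → 1
1 → 6
10 → 8
8 → 11
11 → 2
2 → 5
10 → 3

17, 16, 18, 14, 4, 15, 9, 10, 13, 12, 7, 1, 6, 8, 11, 2, 5, 3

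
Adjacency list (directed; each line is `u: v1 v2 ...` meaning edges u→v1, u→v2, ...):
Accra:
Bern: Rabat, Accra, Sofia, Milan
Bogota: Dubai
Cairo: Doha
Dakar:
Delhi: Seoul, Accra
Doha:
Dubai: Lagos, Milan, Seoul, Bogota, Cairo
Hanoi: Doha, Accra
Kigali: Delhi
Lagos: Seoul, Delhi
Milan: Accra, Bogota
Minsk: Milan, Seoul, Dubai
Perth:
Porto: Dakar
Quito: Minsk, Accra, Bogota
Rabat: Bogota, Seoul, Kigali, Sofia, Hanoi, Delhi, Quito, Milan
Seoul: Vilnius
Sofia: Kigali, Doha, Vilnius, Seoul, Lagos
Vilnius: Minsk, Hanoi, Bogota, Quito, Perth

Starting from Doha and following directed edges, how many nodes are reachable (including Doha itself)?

1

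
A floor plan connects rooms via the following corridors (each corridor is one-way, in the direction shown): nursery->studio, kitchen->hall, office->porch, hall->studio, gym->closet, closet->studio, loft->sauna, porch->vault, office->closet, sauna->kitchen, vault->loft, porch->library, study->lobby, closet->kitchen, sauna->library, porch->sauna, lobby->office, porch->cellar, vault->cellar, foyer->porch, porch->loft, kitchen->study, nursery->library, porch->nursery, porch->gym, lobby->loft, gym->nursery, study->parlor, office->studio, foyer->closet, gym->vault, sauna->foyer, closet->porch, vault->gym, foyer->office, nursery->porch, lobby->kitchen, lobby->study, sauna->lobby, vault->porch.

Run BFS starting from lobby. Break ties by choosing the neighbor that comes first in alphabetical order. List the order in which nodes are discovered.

Visit lobby; enqueue kitchen, loft, office, study → queue [kitchen, loft, office, study]
Visit kitchen; enqueue hall → queue [loft, office, study, hall]
Visit loft; enqueue sauna → queue [office, study, hall, sauna]
Visit office; enqueue closet, porch, studio → queue [study, hall, sauna, closet, porch, studio]
Visit study; enqueue parlor → queue [hall, sauna, closet, porch, studio, parlor]
Visit hall → queue [sauna, closet, porch, studio, parlor]
Visit sauna; enqueue foyer, library → queue [closet, porch, studio, parlor, foyer, library]
Visit closet → queue [porch, studio, parlor, foyer, library]
Visit porch; enqueue cellar, gym, nursery, vault → queue [studio, parlor, foyer, library, cellar, gym, nursery, vault]
Visit studio → queue [parlor, foyer, library, cellar, gym, nursery, vault]
Visit parlor → queue [foyer, library, cellar, gym, nursery, vault]
Visit foyer → queue [library, cellar, gym, nursery, vault]
Visit library → queue [cellar, gym, nursery, vault]
Visit cellar → queue [gym, nursery, vault]
Visit gym → queue [nursery, vault]
Visit nursery → queue [vault]
Visit vault → queue []

lobby, kitchen, loft, office, study, hall, sauna, closet, porch, studio, parlor, foyer, library, cellar, gym, nursery, vault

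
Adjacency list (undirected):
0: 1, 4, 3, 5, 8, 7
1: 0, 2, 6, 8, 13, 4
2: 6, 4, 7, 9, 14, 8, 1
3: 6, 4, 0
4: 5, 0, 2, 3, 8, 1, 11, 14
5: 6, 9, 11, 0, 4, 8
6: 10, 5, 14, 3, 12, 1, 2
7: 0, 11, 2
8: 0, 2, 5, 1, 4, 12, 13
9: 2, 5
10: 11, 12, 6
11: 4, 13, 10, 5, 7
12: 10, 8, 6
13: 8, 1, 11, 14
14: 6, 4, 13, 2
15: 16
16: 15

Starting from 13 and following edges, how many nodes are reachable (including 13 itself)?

15

BFS from 13 visits: 13, 1, 8, 11, 14, 0, 2, 4, 6, 5, 12, 7, 10, 3, 9
Reachable nodes: 15 of 17 total.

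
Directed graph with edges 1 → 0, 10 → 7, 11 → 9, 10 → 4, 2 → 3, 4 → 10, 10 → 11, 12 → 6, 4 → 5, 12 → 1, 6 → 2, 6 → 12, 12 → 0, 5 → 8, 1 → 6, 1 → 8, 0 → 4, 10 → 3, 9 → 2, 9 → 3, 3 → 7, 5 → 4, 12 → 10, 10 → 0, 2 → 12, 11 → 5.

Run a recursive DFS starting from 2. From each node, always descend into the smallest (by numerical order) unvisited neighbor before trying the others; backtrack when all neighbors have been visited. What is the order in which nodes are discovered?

Visit 2
2 → 3
3 → 7
2 → 12
12 → 0
0 → 4
4 → 5
5 → 8
4 → 10
10 → 11
11 → 9
12 → 1
1 → 6

2 → 3 → 7 → 12 → 0 → 4 → 5 → 8 → 10 → 11 → 9 → 1 → 6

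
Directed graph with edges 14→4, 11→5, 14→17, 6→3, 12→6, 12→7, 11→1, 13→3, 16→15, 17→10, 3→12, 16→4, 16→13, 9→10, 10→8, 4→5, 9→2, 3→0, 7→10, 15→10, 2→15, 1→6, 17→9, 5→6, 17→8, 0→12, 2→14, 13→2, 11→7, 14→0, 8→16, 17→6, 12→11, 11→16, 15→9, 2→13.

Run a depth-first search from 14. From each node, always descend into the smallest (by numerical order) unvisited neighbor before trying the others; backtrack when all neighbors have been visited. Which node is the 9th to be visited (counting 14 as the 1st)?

Visit 14
14 → 0
0 → 12
12 → 6
6 → 3
12 → 7
7 → 10
10 → 8
8 → 16
16 → 4
4 → 5
16 → 13
13 → 2
2 → 15
15 → 9
12 → 11
11 → 1
14 → 17

Visit order: 14, 0, 12, 6, 3, 7, 10, 8, 16, 4, 5, 13, 2, 15, 9, 11, 1, 17

16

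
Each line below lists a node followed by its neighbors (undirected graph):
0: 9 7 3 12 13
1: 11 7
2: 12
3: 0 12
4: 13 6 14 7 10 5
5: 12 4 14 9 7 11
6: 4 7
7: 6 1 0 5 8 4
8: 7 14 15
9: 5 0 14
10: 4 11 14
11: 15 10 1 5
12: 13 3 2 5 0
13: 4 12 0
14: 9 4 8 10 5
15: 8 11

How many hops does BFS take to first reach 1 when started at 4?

Level 0: 4
Level 1: 5, 6, 7, 10, 13, 14
Level 2: 0, 1, 8, 9, 11, 12
Level 3: 2, 3, 15
1 first appears at level 2.

2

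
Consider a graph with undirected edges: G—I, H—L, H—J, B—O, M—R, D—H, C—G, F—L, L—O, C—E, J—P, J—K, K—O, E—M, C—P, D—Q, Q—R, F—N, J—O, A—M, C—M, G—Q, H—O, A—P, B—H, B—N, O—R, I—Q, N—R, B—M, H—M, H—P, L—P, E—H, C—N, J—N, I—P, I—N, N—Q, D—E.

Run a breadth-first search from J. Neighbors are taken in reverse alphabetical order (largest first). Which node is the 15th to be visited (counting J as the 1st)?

Visit J; enqueue P, O, N, K, H → queue [P, O, N, K, H]
Visit P; enqueue L, I, C, A → queue [O, N, K, H, L, I, C, A]
Visit O; enqueue R, B → queue [N, K, H, L, I, C, A, R, B]
Visit N; enqueue Q, F → queue [K, H, L, I, C, A, R, B, Q, F]
Visit K → queue [H, L, I, C, A, R, B, Q, F]
Visit H; enqueue M, E, D → queue [L, I, C, A, R, B, Q, F, M, E, D]
Visit L → queue [I, C, A, R, B, Q, F, M, E, D]
Visit I; enqueue G → queue [C, A, R, B, Q, F, M, E, D, G]
Visit C → queue [A, R, B, Q, F, M, E, D, G]
Visit A → queue [R, B, Q, F, M, E, D, G]
Visit R → queue [B, Q, F, M, E, D, G]
Visit B → queue [Q, F, M, E, D, G]
Visit Q → queue [F, M, E, D, G]
Visit F → queue [M, E, D, G]
Visit M → queue [E, D, G]
Visit E → queue [D, G]
Visit D → queue [G]
Visit G → queue []

Visit order: J, P, O, N, K, H, L, I, C, A, R, B, Q, F, M, E, D, G

M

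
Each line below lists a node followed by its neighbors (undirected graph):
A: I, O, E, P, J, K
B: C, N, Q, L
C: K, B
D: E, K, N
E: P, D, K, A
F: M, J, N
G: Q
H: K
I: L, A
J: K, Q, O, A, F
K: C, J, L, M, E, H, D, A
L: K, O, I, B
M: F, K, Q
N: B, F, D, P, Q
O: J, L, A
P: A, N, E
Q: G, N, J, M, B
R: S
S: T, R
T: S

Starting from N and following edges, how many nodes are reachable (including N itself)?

BFS from N visits: N, B, F, D, P, Q, C, L, M, J, E, K, A, G, O, I, H
Reachable nodes: 17 of 20 total.

17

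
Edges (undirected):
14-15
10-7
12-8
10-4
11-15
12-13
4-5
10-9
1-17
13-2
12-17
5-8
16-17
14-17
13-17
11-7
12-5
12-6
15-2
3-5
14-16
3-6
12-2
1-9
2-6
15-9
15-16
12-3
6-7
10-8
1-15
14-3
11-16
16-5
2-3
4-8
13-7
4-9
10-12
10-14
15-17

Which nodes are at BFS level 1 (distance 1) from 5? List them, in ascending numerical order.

3, 4, 8, 12, 16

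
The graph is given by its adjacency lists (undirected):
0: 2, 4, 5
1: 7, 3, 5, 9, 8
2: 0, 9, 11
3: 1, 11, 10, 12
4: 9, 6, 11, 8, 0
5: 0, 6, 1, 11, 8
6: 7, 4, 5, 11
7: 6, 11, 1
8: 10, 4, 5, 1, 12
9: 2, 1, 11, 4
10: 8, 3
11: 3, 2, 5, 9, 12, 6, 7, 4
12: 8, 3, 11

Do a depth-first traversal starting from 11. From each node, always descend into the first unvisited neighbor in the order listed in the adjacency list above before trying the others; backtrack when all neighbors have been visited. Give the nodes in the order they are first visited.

11 → 3 → 1 → 7 → 6 → 4 → 9 → 2 → 0 → 5 → 8 → 10 → 12

Visit 11
11 → 3
3 → 1
1 → 7
7 → 6
6 → 4
4 → 9
9 → 2
2 → 0
0 → 5
5 → 8
8 → 10
8 → 12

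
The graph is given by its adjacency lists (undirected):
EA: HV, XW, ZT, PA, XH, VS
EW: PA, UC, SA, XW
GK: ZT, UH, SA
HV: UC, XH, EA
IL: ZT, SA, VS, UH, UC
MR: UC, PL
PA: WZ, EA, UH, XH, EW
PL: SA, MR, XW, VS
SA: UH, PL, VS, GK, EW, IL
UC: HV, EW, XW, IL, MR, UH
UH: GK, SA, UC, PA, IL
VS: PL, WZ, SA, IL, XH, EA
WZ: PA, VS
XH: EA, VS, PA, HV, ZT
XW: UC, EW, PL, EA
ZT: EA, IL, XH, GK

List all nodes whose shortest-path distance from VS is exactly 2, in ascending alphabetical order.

EW, GK, HV, MR, PA, UC, UH, XW, ZT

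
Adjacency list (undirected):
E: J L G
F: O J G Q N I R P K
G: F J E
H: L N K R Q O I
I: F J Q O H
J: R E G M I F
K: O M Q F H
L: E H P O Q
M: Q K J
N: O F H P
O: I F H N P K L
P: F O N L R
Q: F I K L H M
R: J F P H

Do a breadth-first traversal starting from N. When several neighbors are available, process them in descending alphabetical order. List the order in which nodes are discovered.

N P O H F R L K I Q J G E M

Visit N; enqueue P, O, H, F → queue [P, O, H, F]
Visit P; enqueue R, L → queue [O, H, F, R, L]
Visit O; enqueue K, I → queue [H, F, R, L, K, I]
Visit H; enqueue Q → queue [F, R, L, K, I, Q]
Visit F; enqueue J, G → queue [R, L, K, I, Q, J, G]
Visit R → queue [L, K, I, Q, J, G]
Visit L; enqueue E → queue [K, I, Q, J, G, E]
Visit K; enqueue M → queue [I, Q, J, G, E, M]
Visit I → queue [Q, J, G, E, M]
Visit Q → queue [J, G, E, M]
Visit J → queue [G, E, M]
Visit G → queue [E, M]
Visit E → queue [M]
Visit M → queue []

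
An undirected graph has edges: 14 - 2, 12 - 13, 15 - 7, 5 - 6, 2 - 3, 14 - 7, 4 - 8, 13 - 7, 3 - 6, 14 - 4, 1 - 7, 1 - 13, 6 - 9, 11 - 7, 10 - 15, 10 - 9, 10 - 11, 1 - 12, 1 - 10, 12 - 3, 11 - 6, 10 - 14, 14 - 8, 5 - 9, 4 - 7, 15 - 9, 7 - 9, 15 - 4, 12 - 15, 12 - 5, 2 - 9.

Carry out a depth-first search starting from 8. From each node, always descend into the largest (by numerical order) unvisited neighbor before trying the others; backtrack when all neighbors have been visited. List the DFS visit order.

Visit 8
8 → 14
14 → 10
10 → 15
15 → 12
12 → 13
13 → 7
7 → 11
11 → 6
6 → 9
9 → 5
9 → 2
2 → 3
7 → 4
7 → 1

8, 14, 10, 15, 12, 13, 7, 11, 6, 9, 5, 2, 3, 4, 1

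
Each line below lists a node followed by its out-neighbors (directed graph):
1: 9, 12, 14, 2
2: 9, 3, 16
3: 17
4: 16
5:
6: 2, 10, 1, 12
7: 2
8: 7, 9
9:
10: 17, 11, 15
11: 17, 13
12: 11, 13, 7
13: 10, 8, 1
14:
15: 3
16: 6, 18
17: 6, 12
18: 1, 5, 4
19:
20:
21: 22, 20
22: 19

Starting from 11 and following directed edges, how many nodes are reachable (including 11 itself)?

BFS from 11 visits: 11, 13, 17, 1, 8, 10, 6, 12, 2, 9, 14, 7, 15, 3, 16, 18, 4, 5
Reachable nodes: 18 of 22 total.

18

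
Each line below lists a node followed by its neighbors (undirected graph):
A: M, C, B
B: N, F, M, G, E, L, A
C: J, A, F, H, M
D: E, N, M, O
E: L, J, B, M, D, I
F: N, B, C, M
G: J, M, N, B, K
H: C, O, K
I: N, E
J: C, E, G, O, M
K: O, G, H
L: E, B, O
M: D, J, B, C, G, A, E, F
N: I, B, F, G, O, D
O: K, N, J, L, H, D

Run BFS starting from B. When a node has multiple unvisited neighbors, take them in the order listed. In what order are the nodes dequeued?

Visit B; enqueue N, F, M, G, E, L, A → queue [N, F, M, G, E, L, A]
Visit N; enqueue I, O, D → queue [F, M, G, E, L, A, I, O, D]
Visit F; enqueue C → queue [M, G, E, L, A, I, O, D, C]
Visit M; enqueue J → queue [G, E, L, A, I, O, D, C, J]
Visit G; enqueue K → queue [E, L, A, I, O, D, C, J, K]
Visit E → queue [L, A, I, O, D, C, J, K]
Visit L → queue [A, I, O, D, C, J, K]
Visit A → queue [I, O, D, C, J, K]
Visit I → queue [O, D, C, J, K]
Visit O; enqueue H → queue [D, C, J, K, H]
Visit D → queue [C, J, K, H]
Visit C → queue [J, K, H]
Visit J → queue [K, H]
Visit K → queue [H]
Visit H → queue []

B -> N -> F -> M -> G -> E -> L -> A -> I -> O -> D -> C -> J -> K -> H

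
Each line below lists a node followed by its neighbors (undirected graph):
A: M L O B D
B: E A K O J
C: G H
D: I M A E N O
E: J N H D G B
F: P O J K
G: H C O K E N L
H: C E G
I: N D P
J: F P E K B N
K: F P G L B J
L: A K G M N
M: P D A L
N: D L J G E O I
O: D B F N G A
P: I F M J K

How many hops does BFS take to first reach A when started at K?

Level 0: K
Level 1: B, F, G, J, L, P
Level 2: A, C, E, H, I, M, N, O
Level 3: D
A first appears at level 2.

2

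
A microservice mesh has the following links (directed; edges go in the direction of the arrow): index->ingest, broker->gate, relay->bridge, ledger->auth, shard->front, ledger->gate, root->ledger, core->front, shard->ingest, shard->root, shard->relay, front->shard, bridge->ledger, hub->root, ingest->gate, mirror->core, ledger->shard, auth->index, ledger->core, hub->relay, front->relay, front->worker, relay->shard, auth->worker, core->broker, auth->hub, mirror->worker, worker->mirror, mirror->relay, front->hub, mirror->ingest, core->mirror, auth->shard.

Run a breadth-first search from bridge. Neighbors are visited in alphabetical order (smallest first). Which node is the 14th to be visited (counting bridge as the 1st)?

Visit bridge; enqueue ledger → queue [ledger]
Visit ledger; enqueue auth, core, gate, shard → queue [auth, core, gate, shard]
Visit auth; enqueue hub, index, worker → queue [core, gate, shard, hub, index, worker]
Visit core; enqueue broker, front, mirror → queue [gate, shard, hub, index, worker, broker, front, mirror]
Visit gate → queue [shard, hub, index, worker, broker, front, mirror]
Visit shard; enqueue ingest, relay, root → queue [hub, index, worker, broker, front, mirror, ingest, relay, root]
Visit hub → queue [index, worker, broker, front, mirror, ingest, relay, root]
Visit index → queue [worker, broker, front, mirror, ingest, relay, root]
Visit worker → queue [broker, front, mirror, ingest, relay, root]
Visit broker → queue [front, mirror, ingest, relay, root]
Visit front → queue [mirror, ingest, relay, root]
Visit mirror → queue [ingest, relay, root]
Visit ingest → queue [relay, root]
Visit relay → queue [root]
Visit root → queue []

Visit order: bridge, ledger, auth, core, gate, shard, hub, index, worker, broker, front, mirror, ingest, relay, root

relay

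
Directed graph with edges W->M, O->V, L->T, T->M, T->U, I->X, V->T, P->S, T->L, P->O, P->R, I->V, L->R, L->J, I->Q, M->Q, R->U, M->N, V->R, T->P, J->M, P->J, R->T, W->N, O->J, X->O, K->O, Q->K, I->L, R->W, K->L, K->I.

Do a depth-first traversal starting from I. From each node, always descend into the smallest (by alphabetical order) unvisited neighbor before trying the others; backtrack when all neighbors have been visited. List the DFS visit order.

Visit I
I → L
L → J
J → M
M → N
M → Q
Q → K
K → O
O → V
V → R
R → T
T → P
P → S
T → U
R → W
I → X

I -> L -> J -> M -> N -> Q -> K -> O -> V -> R -> T -> P -> S -> U -> W -> X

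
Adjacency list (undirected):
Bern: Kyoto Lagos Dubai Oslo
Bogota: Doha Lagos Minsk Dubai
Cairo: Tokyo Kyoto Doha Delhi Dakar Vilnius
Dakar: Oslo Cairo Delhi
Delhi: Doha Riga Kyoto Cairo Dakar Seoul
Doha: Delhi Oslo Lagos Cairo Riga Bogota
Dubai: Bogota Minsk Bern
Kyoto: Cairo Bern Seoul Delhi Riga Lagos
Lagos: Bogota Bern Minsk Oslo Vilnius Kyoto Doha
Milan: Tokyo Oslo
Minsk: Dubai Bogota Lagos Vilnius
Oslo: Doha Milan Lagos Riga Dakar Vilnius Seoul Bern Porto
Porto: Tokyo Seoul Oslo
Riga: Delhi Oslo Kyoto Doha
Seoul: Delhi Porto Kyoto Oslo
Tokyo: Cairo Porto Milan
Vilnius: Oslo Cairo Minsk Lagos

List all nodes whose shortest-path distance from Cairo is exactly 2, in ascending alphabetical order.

Level 0: Cairo
Level 1: Dakar, Delhi, Doha, Kyoto, Tokyo, Vilnius
Level 2: Bern, Bogota, Lagos, Milan, Minsk, Oslo, Porto, Riga, Seoul
Level 3: Dubai

Bern, Bogota, Lagos, Milan, Minsk, Oslo, Porto, Riga, Seoul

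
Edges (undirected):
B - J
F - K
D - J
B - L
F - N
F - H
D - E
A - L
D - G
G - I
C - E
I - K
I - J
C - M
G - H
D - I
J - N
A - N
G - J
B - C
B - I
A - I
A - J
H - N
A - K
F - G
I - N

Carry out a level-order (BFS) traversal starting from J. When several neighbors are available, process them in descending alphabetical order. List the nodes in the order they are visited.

J, N, I, G, D, B, A, H, F, K, E, L, C, M

Visit J; enqueue N, I, G, D, B, A → queue [N, I, G, D, B, A]
Visit N; enqueue H, F → queue [I, G, D, B, A, H, F]
Visit I; enqueue K → queue [G, D, B, A, H, F, K]
Visit G → queue [D, B, A, H, F, K]
Visit D; enqueue E → queue [B, A, H, F, K, E]
Visit B; enqueue L, C → queue [A, H, F, K, E, L, C]
Visit A → queue [H, F, K, E, L, C]
Visit H → queue [F, K, E, L, C]
Visit F → queue [K, E, L, C]
Visit K → queue [E, L, C]
Visit E → queue [L, C]
Visit L → queue [C]
Visit C; enqueue M → queue [M]
Visit M → queue []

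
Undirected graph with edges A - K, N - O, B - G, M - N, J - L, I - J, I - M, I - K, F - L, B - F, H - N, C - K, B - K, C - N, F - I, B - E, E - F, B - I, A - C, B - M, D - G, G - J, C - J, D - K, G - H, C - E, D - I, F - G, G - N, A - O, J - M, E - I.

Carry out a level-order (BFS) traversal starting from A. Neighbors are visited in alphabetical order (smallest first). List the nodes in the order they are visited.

Visit A; enqueue C, K, O → queue [C, K, O]
Visit C; enqueue E, J, N → queue [K, O, E, J, N]
Visit K; enqueue B, D, I → queue [O, E, J, N, B, D, I]
Visit O → queue [E, J, N, B, D, I]
Visit E; enqueue F → queue [J, N, B, D, I, F]
Visit J; enqueue G, L, M → queue [N, B, D, I, F, G, L, M]
Visit N; enqueue H → queue [B, D, I, F, G, L, M, H]
Visit B → queue [D, I, F, G, L, M, H]
Visit D → queue [I, F, G, L, M, H]
Visit I → queue [F, G, L, M, H]
Visit F → queue [G, L, M, H]
Visit G → queue [L, M, H]
Visit L → queue [M, H]
Visit M → queue [H]
Visit H → queue []

A -> C -> K -> O -> E -> J -> N -> B -> D -> I -> F -> G -> L -> M -> H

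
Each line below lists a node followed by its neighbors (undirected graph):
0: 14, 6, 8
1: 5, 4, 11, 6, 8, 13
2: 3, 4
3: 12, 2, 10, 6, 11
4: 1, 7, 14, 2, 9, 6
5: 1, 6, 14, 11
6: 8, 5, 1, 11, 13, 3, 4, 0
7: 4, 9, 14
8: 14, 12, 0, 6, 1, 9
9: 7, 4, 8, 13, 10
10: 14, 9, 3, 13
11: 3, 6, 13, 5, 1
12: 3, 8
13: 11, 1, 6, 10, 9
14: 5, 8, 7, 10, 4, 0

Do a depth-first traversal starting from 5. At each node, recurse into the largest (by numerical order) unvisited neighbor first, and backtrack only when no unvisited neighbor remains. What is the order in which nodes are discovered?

Visit 5
5 → 14
14 → 10
10 → 13
13 → 11
11 → 6
6 → 8
8 → 12
12 → 3
3 → 2
2 → 4
4 → 9
9 → 7
4 → 1
8 → 0

5 -> 14 -> 10 -> 13 -> 11 -> 6 -> 8 -> 12 -> 3 -> 2 -> 4 -> 9 -> 7 -> 1 -> 0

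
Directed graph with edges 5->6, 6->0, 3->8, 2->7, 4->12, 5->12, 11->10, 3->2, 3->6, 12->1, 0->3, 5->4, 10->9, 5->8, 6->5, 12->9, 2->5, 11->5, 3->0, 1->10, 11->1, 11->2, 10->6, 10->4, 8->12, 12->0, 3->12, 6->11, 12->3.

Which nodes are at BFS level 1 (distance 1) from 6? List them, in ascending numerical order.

0, 5, 11

Level 0: 6
Level 1: 0, 5, 11
Level 2: 1, 2, 3, 4, 8, 10, 12
Level 3: 7, 9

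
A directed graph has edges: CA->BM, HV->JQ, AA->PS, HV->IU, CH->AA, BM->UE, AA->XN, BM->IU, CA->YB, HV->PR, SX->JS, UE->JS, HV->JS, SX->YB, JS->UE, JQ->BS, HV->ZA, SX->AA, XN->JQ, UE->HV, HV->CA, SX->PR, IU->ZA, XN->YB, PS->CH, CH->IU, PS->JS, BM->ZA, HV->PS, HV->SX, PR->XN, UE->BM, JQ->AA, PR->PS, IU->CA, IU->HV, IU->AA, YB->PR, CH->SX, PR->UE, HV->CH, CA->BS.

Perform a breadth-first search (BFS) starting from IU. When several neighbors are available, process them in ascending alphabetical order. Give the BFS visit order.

IU, AA, CA, HV, ZA, PS, XN, BM, BS, YB, CH, JQ, JS, PR, SX, UE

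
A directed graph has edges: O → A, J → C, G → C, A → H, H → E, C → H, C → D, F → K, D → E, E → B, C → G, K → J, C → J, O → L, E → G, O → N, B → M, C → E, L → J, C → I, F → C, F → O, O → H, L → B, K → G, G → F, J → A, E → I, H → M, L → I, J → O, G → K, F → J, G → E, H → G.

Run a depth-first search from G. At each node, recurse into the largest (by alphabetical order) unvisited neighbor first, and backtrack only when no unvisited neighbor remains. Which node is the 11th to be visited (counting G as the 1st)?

E

Visit G
G → K
K → J
J → O
O → N
O → L
L → I
L → B
B → M
O → H
H → E
O → A
J → C
C → D
G → F

Visit order: G, K, J, O, N, L, I, B, M, H, E, A, C, D, F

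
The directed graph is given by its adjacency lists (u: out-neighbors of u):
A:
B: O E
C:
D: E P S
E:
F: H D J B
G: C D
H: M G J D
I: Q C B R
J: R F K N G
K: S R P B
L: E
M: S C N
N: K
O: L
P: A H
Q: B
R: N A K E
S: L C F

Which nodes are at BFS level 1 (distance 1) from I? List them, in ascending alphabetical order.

B, C, Q, R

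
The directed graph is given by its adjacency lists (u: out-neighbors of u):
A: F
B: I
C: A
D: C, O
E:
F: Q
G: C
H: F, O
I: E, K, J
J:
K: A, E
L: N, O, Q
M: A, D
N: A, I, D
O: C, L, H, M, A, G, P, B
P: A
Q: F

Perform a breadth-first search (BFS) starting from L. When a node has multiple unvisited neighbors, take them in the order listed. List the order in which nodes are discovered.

L → N → O → Q → A → I → D → C → H → M → G → P → B → F → E → K → J

Visit L; enqueue N, O, Q → queue [N, O, Q]
Visit N; enqueue A, I, D → queue [O, Q, A, I, D]
Visit O; enqueue C, H, M, G, P, B → queue [Q, A, I, D, C, H, M, G, P, B]
Visit Q; enqueue F → queue [A, I, D, C, H, M, G, P, B, F]
Visit A → queue [I, D, C, H, M, G, P, B, F]
Visit I; enqueue E, K, J → queue [D, C, H, M, G, P, B, F, E, K, J]
Visit D → queue [C, H, M, G, P, B, F, E, K, J]
Visit C → queue [H, M, G, P, B, F, E, K, J]
Visit H → queue [M, G, P, B, F, E, K, J]
Visit M → queue [G, P, B, F, E, K, J]
Visit G → queue [P, B, F, E, K, J]
Visit P → queue [B, F, E, K, J]
Visit B → queue [F, E, K, J]
Visit F → queue [E, K, J]
Visit E → queue [K, J]
Visit K → queue [J]
Visit J → queue []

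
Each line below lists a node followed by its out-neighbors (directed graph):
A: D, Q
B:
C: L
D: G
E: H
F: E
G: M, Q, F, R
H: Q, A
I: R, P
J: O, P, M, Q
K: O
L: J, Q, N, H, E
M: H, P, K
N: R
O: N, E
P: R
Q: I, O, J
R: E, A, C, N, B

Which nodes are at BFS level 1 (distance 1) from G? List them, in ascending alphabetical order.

F, M, Q, R

Level 0: G
Level 1: F, M, Q, R
Level 2: A, B, C, E, H, I, J, K, N, O, P
Level 3: D, L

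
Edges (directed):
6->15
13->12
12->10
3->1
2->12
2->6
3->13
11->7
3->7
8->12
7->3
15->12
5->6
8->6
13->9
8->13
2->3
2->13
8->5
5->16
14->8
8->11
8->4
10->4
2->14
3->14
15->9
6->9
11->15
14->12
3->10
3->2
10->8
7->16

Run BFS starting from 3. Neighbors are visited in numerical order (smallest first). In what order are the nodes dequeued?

3, 1, 2, 7, 10, 13, 14, 6, 12, 16, 4, 8, 9, 15, 5, 11

Visit 3; enqueue 1, 2, 7, 10, 13, 14 → queue [1, 2, 7, 10, 13, 14]
Visit 1 → queue [2, 7, 10, 13, 14]
Visit 2; enqueue 6, 12 → queue [7, 10, 13, 14, 6, 12]
Visit 7; enqueue 16 → queue [10, 13, 14, 6, 12, 16]
Visit 10; enqueue 4, 8 → queue [13, 14, 6, 12, 16, 4, 8]
Visit 13; enqueue 9 → queue [14, 6, 12, 16, 4, 8, 9]
Visit 14 → queue [6, 12, 16, 4, 8, 9]
Visit 6; enqueue 15 → queue [12, 16, 4, 8, 9, 15]
Visit 12 → queue [16, 4, 8, 9, 15]
Visit 16 → queue [4, 8, 9, 15]
Visit 4 → queue [8, 9, 15]
Visit 8; enqueue 5, 11 → queue [9, 15, 5, 11]
Visit 9 → queue [15, 5, 11]
Visit 15 → queue [5, 11]
Visit 5 → queue [11]
Visit 11 → queue []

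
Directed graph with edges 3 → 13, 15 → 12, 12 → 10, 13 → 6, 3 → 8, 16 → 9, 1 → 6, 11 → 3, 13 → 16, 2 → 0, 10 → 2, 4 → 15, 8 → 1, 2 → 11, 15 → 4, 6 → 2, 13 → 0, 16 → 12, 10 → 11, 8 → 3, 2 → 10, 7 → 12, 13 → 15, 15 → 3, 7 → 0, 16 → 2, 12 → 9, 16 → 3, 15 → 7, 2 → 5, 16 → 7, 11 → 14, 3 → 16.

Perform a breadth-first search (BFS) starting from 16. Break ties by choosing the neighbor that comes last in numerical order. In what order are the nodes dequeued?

Visit 16; enqueue 12, 9, 7, 3, 2 → queue [12, 9, 7, 3, 2]
Visit 12; enqueue 10 → queue [9, 7, 3, 2, 10]
Visit 9 → queue [7, 3, 2, 10]
Visit 7; enqueue 0 → queue [3, 2, 10, 0]
Visit 3; enqueue 13, 8 → queue [2, 10, 0, 13, 8]
Visit 2; enqueue 11, 5 → queue [10, 0, 13, 8, 11, 5]
Visit 10 → queue [0, 13, 8, 11, 5]
Visit 0 → queue [13, 8, 11, 5]
Visit 13; enqueue 15, 6 → queue [8, 11, 5, 15, 6]
Visit 8; enqueue 1 → queue [11, 5, 15, 6, 1]
Visit 11; enqueue 14 → queue [5, 15, 6, 1, 14]
Visit 5 → queue [15, 6, 1, 14]
Visit 15; enqueue 4 → queue [6, 1, 14, 4]
Visit 6 → queue [1, 14, 4]
Visit 1 → queue [14, 4]
Visit 14 → queue [4]
Visit 4 → queue []

16, 12, 9, 7, 3, 2, 10, 0, 13, 8, 11, 5, 15, 6, 1, 14, 4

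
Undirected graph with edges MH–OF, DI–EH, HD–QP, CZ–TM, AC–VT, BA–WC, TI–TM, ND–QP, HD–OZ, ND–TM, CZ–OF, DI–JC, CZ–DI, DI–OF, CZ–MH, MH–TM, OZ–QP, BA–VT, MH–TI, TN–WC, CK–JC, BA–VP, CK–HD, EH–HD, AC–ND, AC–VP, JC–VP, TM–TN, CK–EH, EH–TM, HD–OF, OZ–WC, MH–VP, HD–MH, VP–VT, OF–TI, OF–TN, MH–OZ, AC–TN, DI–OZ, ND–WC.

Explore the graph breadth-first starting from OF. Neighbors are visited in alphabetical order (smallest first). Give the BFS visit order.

Visit OF; enqueue CZ, DI, HD, MH, TI, TN → queue [CZ, DI, HD, MH, TI, TN]
Visit CZ; enqueue TM → queue [DI, HD, MH, TI, TN, TM]
Visit DI; enqueue EH, JC, OZ → queue [HD, MH, TI, TN, TM, EH, JC, OZ]
Visit HD; enqueue CK, QP → queue [MH, TI, TN, TM, EH, JC, OZ, CK, QP]
Visit MH; enqueue VP → queue [TI, TN, TM, EH, JC, OZ, CK, QP, VP]
Visit TI → queue [TN, TM, EH, JC, OZ, CK, QP, VP]
Visit TN; enqueue AC, WC → queue [TM, EH, JC, OZ, CK, QP, VP, AC, WC]
Visit TM; enqueue ND → queue [EH, JC, OZ, CK, QP, VP, AC, WC, ND]
Visit EH → queue [JC, OZ, CK, QP, VP, AC, WC, ND]
Visit JC → queue [OZ, CK, QP, VP, AC, WC, ND]
Visit OZ → queue [CK, QP, VP, AC, WC, ND]
Visit CK → queue [QP, VP, AC, WC, ND]
Visit QP → queue [VP, AC, WC, ND]
Visit VP; enqueue BA, VT → queue [AC, WC, ND, BA, VT]
Visit AC → queue [WC, ND, BA, VT]
Visit WC → queue [ND, BA, VT]
Visit ND → queue [BA, VT]
Visit BA → queue [VT]
Visit VT → queue []

OF, CZ, DI, HD, MH, TI, TN, TM, EH, JC, OZ, CK, QP, VP, AC, WC, ND, BA, VT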